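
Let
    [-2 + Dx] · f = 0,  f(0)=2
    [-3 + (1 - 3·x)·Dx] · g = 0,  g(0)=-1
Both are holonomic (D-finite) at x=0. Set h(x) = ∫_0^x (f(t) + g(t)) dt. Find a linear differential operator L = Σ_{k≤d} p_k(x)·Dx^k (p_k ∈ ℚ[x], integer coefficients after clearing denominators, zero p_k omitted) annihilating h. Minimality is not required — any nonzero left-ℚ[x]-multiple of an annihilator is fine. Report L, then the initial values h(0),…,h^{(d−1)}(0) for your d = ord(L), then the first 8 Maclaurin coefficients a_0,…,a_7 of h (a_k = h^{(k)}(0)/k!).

L = (24 + 36·x)·Dx + (-14 - 24·x + 36·x^2)·Dx^2 + (1 + 3·x - 18·x^2)·Dx^3  (order 3).
h: a_k = 0, 1, 1/2, -5/3, -73/12, -239/15, -3637/90, -32797/315, …
ICs: h(0) = 0, h′(0) = 1, h′′(0) = 1.

f: a_k = 2, 4, 4, 8/3, 4/3, 8/15, 8/45, 16/315, …
g: a_k = -1, -3, -9, -27, -81, -243, -729, -2187, …
Sum ⇒ L₀ = lclm(L_f,L_g) in ℚ(x)⟨Dx⟩.
Integrate: L := L₀·Dx.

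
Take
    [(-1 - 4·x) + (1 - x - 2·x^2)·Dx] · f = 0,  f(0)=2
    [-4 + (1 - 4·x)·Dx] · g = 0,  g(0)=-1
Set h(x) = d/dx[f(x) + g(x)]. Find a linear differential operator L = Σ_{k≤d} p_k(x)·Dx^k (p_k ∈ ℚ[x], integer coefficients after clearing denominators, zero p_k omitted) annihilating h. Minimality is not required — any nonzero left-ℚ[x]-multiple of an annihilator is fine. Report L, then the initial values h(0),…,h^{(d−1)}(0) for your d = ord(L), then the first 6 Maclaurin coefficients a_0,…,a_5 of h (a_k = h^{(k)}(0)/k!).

L = (168 + 192·x + 1728·x^2 - 768·x^3 + 768·x^4) + (-33 - 144·x + 264·x^2 + 1056·x^3 - 576·x^4 + 768·x^5)·Dx + (1 + 13·x - 100·x^2 + 120·x^3 + 40·x^4 - 64·x^5 + 128·x^6)·Dx^2  (order 2).
h: a_k = -2, -20, -162, -936, -4910, -24060, …
ICs: h(0) = -2, h′(0) = -20.

f: a_k = 2, 2, 6, 10, 22, 42, …
g: a_k = -1, -4, -16, -64, -256, -1024, …
h₀=f+g: left-lcm gives L₀, ord ≤ 2.
h₀' ⇒ L via d/dx closure of L₀.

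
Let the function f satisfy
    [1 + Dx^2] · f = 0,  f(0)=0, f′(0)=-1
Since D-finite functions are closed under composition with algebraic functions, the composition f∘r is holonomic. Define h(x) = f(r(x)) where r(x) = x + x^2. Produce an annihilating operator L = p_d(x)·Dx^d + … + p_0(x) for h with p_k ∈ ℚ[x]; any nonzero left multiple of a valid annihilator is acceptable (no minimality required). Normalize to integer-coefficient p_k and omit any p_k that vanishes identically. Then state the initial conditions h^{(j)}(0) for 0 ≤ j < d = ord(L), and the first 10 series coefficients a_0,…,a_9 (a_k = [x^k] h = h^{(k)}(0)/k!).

L = (1 + 6·x + 12·x^2 + 8·x^3) - 2·Dx + (1 + 2·x)·Dx^2  (order 2).
h: a_k = 0, -1, -1, 1/6, 1/2, 59/120, 1/8, -419/5040, -59/720, -13609/362880, …
ICs: h(0) = 0, h′(0) = -1.

f: a_k = 0, -1, 0, 1/6, 0, -1/120, 0, 1/5040, 0, -1/362880, …
L₀ from L_f via x↦r, Dx↦r'^{-1}Dx.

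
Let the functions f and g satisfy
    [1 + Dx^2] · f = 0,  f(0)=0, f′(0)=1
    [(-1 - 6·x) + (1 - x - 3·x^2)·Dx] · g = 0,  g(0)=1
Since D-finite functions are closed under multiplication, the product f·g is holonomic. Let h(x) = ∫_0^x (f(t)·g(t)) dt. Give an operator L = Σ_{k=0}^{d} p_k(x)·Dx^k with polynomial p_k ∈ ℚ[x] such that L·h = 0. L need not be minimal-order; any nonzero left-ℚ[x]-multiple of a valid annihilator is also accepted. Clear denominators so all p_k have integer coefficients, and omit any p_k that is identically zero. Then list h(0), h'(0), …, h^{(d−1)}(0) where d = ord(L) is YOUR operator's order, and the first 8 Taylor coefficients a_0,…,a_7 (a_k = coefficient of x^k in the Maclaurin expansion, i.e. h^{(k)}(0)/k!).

L = (5 + x + 3·x^2)·Dx + (2 + 12·x)·Dx^2 + (-1 + x + 3·x^2)·Dx^3  (order 3).
h: a_k = 0, 0, 1/2, 1/3, 23/24, 41/30, 2201/720, 4661/840, …
ICs: h(0) = 0, h′(0) = 0, h′′(0) = 1.

f: a_k = 0, 1, 0, -1/6, 0, 1/120, 0, -1/5040, …
g: a_k = 1, 1, 4, 7, 19, 40, 97, 217, …
Sym-product of L_f,L_g gives L₀ (≤ ord 2).
h=∫₀ˣh₀: take L = L₀·Dx.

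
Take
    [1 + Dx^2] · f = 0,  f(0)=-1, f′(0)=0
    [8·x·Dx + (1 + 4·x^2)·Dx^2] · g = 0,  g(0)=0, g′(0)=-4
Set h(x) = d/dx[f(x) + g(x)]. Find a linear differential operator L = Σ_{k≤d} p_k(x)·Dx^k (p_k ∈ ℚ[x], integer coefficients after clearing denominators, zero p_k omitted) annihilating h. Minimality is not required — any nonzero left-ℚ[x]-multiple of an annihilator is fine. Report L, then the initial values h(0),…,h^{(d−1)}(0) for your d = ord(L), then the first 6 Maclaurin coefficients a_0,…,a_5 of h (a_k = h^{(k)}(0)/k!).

f: a_k = -1, 0, 1/2, 0, -1/24, 0, …
g: a_k = 0, -4, 0, 16/3, 0, -64/5, …
f+g: L₀ = lclm(L_f,L_g), ord ≤ 2+2.
h₀' ⇒ L via d/dx closure of L₀.
L = (-376·x + 1600·x^3 + 128·x^5) + (-7 + 76·x^2 + 432·x^4 + 64·x^6)·Dx + (-376·x + 1600·x^3 + 128·x^5)·Dx^2 + (-7 + 76·x^2 + 432·x^4 + 64·x^6)·Dx^3  (order 3).
h: a_k = -4, 1, 16, -1/6, -64, 1/120, …
ICs: h(0) = -4, h′(0) = 1, h′′(0) = 32.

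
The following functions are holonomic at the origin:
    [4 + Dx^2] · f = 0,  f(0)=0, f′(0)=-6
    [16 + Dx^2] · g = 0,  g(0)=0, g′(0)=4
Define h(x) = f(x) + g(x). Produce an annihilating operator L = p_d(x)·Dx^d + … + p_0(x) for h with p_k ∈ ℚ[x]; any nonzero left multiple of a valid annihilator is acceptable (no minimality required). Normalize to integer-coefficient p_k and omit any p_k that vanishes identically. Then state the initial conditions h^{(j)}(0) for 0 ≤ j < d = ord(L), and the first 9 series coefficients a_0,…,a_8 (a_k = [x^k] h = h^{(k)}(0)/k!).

L = 64 + 20·Dx^2 + Dx^4  (order 4).
h: a_k = 0, -2, 0, -20/3, 0, 116/15, 0, -200/63, 0, …
ICs: h(0) = 0, h′(0) = -2, h′′(0) = 0, h′′′(0) = -40.

f: a_k = 0, -6, 0, 4, 0, -4/5, 0, 8/105, 0, …
g: a_k = 0, 4, 0, -32/3, 0, 128/15, 0, -1024/315, 0, …
h₀=f+g: left-lcm gives L₀, ord ≤ 4.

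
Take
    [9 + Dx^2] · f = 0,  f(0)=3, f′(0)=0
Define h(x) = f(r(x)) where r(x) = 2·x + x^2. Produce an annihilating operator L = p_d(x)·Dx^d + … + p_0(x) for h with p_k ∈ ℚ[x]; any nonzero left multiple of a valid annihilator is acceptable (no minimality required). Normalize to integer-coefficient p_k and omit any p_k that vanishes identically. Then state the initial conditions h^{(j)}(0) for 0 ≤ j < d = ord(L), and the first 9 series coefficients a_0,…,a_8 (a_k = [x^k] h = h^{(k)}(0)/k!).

f: a_k = 3, 0, -27/2, 0, 81/8, 0, -243/80, 0, 2187/4480, …
f∘r: x↦r, Dx↦Dx/r' in L_f ⇒ L₀.
L = (36 + 108·x + 108·x^2 + 36·x^3) - Dx + (1 + x)·Dx^2  (order 2).
h: a_k = 3, 0, -54, -54, 297/2, 324, 243/5, -2511/5, -166293/280, …
ICs: h(0) = 3, h′(0) = 0.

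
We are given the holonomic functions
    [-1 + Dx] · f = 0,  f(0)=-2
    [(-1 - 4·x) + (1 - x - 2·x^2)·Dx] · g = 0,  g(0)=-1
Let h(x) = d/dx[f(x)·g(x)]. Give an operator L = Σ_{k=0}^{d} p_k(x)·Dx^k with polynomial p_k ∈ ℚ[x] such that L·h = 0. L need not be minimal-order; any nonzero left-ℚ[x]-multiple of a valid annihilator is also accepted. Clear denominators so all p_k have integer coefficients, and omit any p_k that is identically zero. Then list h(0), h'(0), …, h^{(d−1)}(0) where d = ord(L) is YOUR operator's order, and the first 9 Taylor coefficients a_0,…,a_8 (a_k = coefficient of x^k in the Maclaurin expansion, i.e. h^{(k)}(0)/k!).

f: a_k = -2, -2, -1, -1/3, -1/12, -1/60, -1/360, -1/2520, -1/20160, …
g: a_k = -1, -1, -3, -5, -11, -21, -43, -85, -171, …
Sym-product of L_f,L_g gives L₀ (≤ ord 1).
h₀' ⇒ L via d/dx closure of L₀.
L = (9 + 16·x + 9·x^2 - 12·x^3 + 4·x^4) + (-2 - x + 9·x^2 + 4·x^3 - 4·x^4)·Dx  (order 1).
h: a_k = 4, 18, 52, 425/3, 701/2, 50737/60, 88558/45, 3783419/840, 20417113/2016, …
ICs: h(0) = 4.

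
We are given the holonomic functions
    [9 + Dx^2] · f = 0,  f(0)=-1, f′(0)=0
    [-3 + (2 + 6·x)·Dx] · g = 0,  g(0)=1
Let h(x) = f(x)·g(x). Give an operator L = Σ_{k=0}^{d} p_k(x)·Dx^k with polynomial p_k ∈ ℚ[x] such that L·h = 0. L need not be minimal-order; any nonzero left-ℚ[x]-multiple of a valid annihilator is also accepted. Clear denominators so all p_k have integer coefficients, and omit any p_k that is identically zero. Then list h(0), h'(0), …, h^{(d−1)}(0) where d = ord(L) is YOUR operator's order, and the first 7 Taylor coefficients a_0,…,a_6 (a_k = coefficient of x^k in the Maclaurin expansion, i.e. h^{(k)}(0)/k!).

f: a_k = -1, 0, 9/2, 0, -27/8, 0, 81/80, …
g: a_k = 1, 3/2, -9/8, 27/16, -405/128, 1701/256, -15309/1024, …
h₀=f·g: eliminate ⇒ L₀, order ≤ 2·1.
L = (63 + 216·x + 324·x^2) + (-12 - 36·x)·Dx + (4 + 24·x + 36·x^2)·Dx^2  (order 2).
h: a_k = -1, -3/2, 45/8, 81/16, -675/128, -1053/256, 28269/5120, …
ICs: h(0) = -1, h′(0) = -3/2.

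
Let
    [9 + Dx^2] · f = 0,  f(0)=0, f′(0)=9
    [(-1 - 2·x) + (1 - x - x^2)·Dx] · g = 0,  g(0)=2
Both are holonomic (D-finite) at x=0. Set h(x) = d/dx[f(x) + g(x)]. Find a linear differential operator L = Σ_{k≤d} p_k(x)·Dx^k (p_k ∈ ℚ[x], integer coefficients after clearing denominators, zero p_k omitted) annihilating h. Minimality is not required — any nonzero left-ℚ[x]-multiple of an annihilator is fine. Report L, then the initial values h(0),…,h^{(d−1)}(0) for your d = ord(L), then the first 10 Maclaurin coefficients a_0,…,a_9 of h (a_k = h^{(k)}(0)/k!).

L = (468 + 1026·x + 1170·x^2 + 450·x^3 + 630·x^4 + 486·x^5 + 162·x^6) + (-81 - 63·x + 252·x^2 + 45·x^3 - 90·x^4 + 153·x^5 + 189·x^6 + 54·x^7)·Dx + (52 + 114·x + 130·x^2 + 50·x^3 + 70·x^4 + 54·x^5 + 18·x^6)·Dx^2 + (-9 - 7·x + 28·x^2 + 5·x^3 - 10·x^4 + 17·x^5 + 21·x^6 + 6·x^7)·Dx^3  (order 3).
h: a_k = 11, 8, -45/2, 40, 883/8, 156, 22791/80, 544, 4441761/4480, 1780, …
ICs: h(0) = 11, h′(0) = 8, h′′(0) = -45.

f: a_k = 0, 9, 0, -27/2, 0, 243/40, 0, -729/560, 0, 729/4480, …
g: a_k = 2, 2, 4, 6, 10, 16, 26, 42, 68, 110, …
L₀ := lclm(L_f,L_g); ord L₀ ≤ 2+1.
Derive L from L₀ (diff closure).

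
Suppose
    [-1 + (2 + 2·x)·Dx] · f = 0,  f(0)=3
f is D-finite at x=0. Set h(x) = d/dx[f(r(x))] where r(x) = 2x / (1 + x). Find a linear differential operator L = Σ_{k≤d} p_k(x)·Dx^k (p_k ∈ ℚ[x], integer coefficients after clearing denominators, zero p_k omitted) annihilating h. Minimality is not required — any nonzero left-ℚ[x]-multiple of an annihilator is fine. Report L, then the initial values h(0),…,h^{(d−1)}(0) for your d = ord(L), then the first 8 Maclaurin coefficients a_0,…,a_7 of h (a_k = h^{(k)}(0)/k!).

L = (-3 - 6·x) + (-1 - 4·x - 3·x^2)·Dx  (order 1).
h: a_k = 3, -9, 45/2, -111/2, 1125/8, -2943/8, 15813/16, -43335/16, …
ICs: h(0) = 3.

f: a_k = 3, 3/2, -3/8, 3/16, -15/128, 21/256, -63/1024, 99/2048, …
L₀ from L_f via x↦r, Dx↦r'^{-1}Dx.
Differentiate: ansatz ord ≤ ord L₀ ⇒ L.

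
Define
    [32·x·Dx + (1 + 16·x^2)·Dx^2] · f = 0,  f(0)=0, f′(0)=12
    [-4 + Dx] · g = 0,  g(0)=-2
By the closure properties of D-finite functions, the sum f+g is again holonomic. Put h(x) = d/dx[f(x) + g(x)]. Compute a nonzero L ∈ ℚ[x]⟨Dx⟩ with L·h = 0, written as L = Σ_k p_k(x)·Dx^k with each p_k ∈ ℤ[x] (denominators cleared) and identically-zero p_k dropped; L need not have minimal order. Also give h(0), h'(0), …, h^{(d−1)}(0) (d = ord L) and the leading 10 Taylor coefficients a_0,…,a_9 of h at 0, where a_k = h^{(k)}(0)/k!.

f: a_k = 0, 12, 0, -64, 0, 3072/5, 0, -49152/7, 0, 262144/3, …
g: a_k = -2, -8, -16, -64/3, -64/3, -256/15, -512/45, -2048/315, -1024/315, -4096/2835, …
Sum ⇒ L₀ = lclm(L_f,L_g) in ℚ(x)⟨Dx⟩.
h₀' ⇒ L via d/dx closure of L₀.
L = (32 - 256·x - 512·x^2) + (-12 + 48·x + 64·x^2 - 256·x^3)·Dx + (1 + 4·x + 16·x^2 + 64·x^3)·Dx^2  (order 2).
h: a_k = 4, -32, -256, -256/3, 8960/3, -1024/15, -2213888/45, -8192/315, 247721984/315, -16384/2835, …
ICs: h(0) = 4, h′(0) = -32.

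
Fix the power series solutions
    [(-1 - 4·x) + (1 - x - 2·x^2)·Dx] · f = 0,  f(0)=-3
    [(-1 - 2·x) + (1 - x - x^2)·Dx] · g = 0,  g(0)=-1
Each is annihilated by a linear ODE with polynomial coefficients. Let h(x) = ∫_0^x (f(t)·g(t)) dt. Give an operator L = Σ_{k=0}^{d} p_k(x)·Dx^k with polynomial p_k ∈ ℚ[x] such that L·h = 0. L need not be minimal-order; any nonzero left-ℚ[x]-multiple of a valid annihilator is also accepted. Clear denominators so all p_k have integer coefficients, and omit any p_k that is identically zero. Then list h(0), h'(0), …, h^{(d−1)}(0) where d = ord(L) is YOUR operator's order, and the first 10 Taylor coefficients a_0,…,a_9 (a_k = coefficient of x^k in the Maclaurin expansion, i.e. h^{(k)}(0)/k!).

L = (-2 - 4·x + 9·x^2 + 8·x^3)·Dx + (1 - 2·x - 2·x^2 + 3·x^3 + 2·x^4)·Dx^2  (order 2).
h: a_k = 0, 3, 3, 6, 39/4, 18, 32, 411/7, 429/4, 198, …
ICs: h(0) = 0, h′(0) = 3.

f: a_k = -3, -3, -9, -15, -33, -63, -129, -255, -513, -1023, …
g: a_k = -1, -1, -2, -3, -5, -8, -13, -21, -34, -55, …
L₀ := L_f ⊗_s L_g (sym. prod.), ord ≤ 1.
∫: right-multiply L₀ by Dx.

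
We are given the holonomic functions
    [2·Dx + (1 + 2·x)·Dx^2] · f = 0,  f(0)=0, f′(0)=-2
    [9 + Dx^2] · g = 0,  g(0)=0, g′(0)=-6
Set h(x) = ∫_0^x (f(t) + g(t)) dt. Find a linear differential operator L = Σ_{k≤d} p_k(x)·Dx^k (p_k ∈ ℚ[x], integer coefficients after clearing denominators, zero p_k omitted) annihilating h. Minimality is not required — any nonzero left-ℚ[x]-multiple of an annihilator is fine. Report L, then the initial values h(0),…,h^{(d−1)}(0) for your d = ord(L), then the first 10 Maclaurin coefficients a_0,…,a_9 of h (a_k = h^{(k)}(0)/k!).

L = (594 + 648·x + 648·x^2)·Dx^2 + (153 + 630·x + 972·x^2 + 648·x^3)·Dx^3 + (66 + 72·x + 72·x^2)·Dx^4 + (17 + 70·x + 108·x^2 + 72·x^3)·Dx^5  (order 5).
h: a_k = 0, 0, -4, 2/3, 19/12, 4/5, -209/120, 32/21, -4877/2240, 32/9, …
ICs: h(0) = 0, h′(0) = 0, h′′(0) = -8, h′′′(0) = 4, h′′′′(0) = 38.

f: a_k = 0, -2, 2, -8/3, 4, -32/5, 32/3, -128/7, 32, -512/9, …
g: a_k = 0, -6, 0, 9, 0, -81/20, 0, 243/280, 0, -243/2240, …
L₀ := lclm(L_f,L_g); ord L₀ ≤ 2+2.
∫: right-multiply L₀ by Dx.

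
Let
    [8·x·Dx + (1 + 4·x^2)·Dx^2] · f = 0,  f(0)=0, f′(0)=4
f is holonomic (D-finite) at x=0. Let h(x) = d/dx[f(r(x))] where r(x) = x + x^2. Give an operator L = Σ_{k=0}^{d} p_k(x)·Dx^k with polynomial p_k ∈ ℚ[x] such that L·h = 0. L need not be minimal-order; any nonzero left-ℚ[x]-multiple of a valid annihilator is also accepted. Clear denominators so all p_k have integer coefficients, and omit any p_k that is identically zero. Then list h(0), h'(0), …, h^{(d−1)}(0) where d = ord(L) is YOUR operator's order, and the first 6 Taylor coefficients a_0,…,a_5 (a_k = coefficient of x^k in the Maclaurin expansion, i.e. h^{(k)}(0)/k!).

L = (-2 + 8·x + 32·x^2 + 48·x^3 + 24·x^4) + (1 + 2·x + 4·x^2 + 16·x^3 + 20·x^4 + 8·x^5)·Dx  (order 1).
h: a_k = 4, 8, -16, -64, -16, 352, …
ICs: h(0) = 4.

f: a_k = 0, 4, 0, -16/3, 0, 64/5, …
Substitute x→r, Dx→(1/r')Dx; clear ⇒ L₀.
h₀' ⇒ L via d/dx closure of L₀.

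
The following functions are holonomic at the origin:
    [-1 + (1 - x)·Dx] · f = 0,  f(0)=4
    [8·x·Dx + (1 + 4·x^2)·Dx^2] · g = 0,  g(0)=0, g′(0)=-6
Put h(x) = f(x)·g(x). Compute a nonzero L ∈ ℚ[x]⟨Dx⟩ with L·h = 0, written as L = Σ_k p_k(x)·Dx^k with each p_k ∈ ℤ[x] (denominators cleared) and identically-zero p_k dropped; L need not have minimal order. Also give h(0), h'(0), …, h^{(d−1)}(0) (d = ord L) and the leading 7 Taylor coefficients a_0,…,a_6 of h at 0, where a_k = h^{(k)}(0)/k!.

f: a_k = 4, 4, 4, 4, 4, 4, 4, …
g: a_k = 0, -6, 0, 8, 0, -96/5, 0, …
Sym-product of L_f,L_g gives L₀ (≤ ord 2).
L = 8·x + (2 - 8·x + 16·x^2)·Dx + (-1 + x - 4·x^2 + 4·x^3)·Dx^2  (order 2).
h: a_k = 0, -24, -24, 8, 8, -344/5, -344/5, …
ICs: h(0) = 0, h′(0) = -24.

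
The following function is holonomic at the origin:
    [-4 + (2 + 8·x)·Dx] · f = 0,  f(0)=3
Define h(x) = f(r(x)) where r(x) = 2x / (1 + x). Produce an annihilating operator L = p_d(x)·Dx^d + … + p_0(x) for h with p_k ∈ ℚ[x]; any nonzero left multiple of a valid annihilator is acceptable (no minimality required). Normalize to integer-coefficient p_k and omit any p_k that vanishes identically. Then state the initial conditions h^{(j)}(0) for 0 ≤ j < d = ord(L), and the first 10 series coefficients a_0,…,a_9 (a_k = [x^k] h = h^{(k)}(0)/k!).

L = -4 + (1 + 10·x + 9·x^2)·Dx  (order 1).
h: a_k = 3, 12, -36, 156, -852, 5292, -35460, 249660, -1820340, 13624140, …
ICs: h(0) = 3.

f: a_k = 3, 6, -6, 12, -30, 84, -252, 792, -2574, 8580, …
Change of var in L_f (x↦r) gives L₀.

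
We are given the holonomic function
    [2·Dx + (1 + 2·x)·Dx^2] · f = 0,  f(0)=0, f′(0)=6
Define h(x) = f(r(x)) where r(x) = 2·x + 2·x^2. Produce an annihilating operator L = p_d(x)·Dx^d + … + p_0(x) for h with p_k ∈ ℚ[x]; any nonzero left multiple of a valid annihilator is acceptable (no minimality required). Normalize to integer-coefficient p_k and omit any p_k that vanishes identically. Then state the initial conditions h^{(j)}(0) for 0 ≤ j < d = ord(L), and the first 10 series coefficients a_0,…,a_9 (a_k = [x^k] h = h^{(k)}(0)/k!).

L = 2·Dx + (1 + 2·x)·Dx^2  (order 2).
h: a_k = 0, 12, -12, 16, -24, 192/5, -64, 768/7, -192, 1024/3, …
ICs: h(0) = 0, h′(0) = 12.

f: a_k = 0, 6, -6, 8, -12, 96/5, -32, 384/7, -96, 512/3, …
f∘r: x↦r, Dx↦Dx/r' in L_f ⇒ L₀.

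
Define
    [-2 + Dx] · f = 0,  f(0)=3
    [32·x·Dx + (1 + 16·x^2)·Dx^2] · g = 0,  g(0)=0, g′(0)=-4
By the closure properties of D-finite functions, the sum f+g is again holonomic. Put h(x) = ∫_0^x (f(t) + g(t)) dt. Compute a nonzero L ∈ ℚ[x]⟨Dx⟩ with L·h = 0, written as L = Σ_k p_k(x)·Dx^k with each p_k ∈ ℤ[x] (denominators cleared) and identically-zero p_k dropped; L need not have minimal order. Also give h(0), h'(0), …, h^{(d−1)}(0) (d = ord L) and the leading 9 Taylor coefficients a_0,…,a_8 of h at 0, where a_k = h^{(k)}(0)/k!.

L = (32 - 64·x - 1536·x^2 - 1024·x^3)·Dx^2 + (-18 + 704·x^2 - 512·x^4)·Dx^3 + (1 + 16·x + 32·x^2 + 256·x^3 + 256·x^4)·Dx^4  (order 4).
h: a_k = 0, 3, 1, 2, 19/3, 2/5, -34, 4/105, 30721/105, …
ICs: h(0) = 0, h′(0) = 3, h′′(0) = 2, h′′′(0) = 12.

f: a_k = 3, 6, 6, 4, 2, 4/5, 4/15, 8/105, 2/105, …
g: a_k = 0, -4, 0, 64/3, 0, -1024/5, 0, 16384/7, 0, …
f+g: L₀ = lclm(L_f,L_g), ord ≤ 1+2.
h=∫h₀ ⇒ L = L₀·Dx.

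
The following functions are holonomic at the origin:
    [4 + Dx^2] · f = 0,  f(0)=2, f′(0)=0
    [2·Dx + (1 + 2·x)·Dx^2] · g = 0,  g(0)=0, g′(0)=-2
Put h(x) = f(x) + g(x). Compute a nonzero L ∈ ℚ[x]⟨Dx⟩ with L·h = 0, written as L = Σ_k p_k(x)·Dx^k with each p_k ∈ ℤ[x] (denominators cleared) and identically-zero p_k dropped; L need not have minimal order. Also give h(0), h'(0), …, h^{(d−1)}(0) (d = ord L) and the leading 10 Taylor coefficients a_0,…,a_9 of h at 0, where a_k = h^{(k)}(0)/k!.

f: a_k = 2, 0, -4, 0, 4/3, 0, -8/45, 0, 4/315, 0, …
g: a_k = 0, -2, 2, -8/3, 4, -32/5, 32/3, -128/7, 32, -512/9, …
L₀ := lclm(L_f,L_g); ord L₀ ≤ 2+2.
L = (56 + 32·x + 32·x^2)·Dx + (12 + 40·x + 48·x^2 + 32·x^3)·Dx^2 + (14 + 8·x + 8·x^2)·Dx^3 + (3 + 10·x + 12·x^2 + 8·x^3)·Dx^4  (order 4).
h: a_k = 2, -2, -2, -8/3, 16/3, -32/5, 472/45, -128/7, 10084/315, -512/9, …
ICs: h(0) = 2, h′(0) = -2, h′′(0) = -4, h′′′(0) = -16.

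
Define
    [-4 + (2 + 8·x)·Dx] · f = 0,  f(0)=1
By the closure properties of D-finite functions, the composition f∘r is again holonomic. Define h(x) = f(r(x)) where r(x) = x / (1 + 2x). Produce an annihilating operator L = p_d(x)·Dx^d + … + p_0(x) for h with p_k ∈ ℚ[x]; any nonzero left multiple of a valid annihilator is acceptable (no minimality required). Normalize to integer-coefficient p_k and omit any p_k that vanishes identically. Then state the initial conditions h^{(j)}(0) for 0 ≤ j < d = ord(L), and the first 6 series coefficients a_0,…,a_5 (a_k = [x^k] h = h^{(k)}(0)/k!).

L = -2 + (1 + 8·x + 12·x^2)·Dx  (order 1).
h: a_k = 1, 2, -6, 20, -74, 300, …
ICs: h(0) = 1.

f: a_k = 1, 2, -2, 4, -10, 28, …
f∘r: x↦r, Dx↦Dx/r' in L_f ⇒ L₀.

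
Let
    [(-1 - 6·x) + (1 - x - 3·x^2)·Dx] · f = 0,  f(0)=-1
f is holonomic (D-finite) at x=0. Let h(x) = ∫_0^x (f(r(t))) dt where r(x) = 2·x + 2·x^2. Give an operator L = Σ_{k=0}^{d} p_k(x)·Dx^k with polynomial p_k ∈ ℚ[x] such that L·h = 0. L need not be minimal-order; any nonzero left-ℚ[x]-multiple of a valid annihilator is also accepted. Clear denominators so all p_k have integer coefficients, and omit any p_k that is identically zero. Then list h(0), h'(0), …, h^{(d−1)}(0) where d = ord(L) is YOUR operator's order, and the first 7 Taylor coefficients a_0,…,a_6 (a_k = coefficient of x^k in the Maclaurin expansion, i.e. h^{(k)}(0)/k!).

f: a_k = -1, -1, -4, -7, -19, -40, -97, …
Substitute x→r, Dx→(1/r')Dx; clear ⇒ L₀.
∫: right-multiply L₀ by Dx.
L = (2 + 28·x + 72·x^2 + 48·x^3)·Dx + (-1 + 2·x + 14·x^2 + 24·x^3 + 12·x^4)·Dx^2  (order 2).
h: a_k = 0, -1, -1, -6, -22, -488/5, -444, …
ICs: h(0) = 0, h′(0) = -1.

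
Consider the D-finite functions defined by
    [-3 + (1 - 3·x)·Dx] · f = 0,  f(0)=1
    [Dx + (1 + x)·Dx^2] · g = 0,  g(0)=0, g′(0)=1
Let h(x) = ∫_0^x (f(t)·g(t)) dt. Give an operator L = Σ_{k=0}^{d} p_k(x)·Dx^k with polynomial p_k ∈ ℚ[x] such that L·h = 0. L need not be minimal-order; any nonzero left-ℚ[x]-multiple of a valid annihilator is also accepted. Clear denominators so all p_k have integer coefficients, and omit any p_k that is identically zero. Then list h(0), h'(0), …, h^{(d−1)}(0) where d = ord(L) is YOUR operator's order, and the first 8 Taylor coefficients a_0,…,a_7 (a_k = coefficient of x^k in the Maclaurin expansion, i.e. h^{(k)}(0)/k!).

L = 3·Dx + (5 + 9·x)·Dx^2 + (-1 + 2·x + 3·x^2)·Dx^3  (order 3).
h: a_k = 0, 0, 1/2, 5/6, 47/24, 93/20, 1399/120, 12581/420, …
ICs: h(0) = 0, h′(0) = 0, h′′(0) = 1.

f: a_k = 1, 3, 9, 27, 81, 243, 729, 2187, …
g: a_k = 0, 1, -1/2, 1/3, -1/4, 1/5, -1/6, 1/7, …
h₀=f·g: eliminate ⇒ L₀, order ≤ 1·2.
h=∫h₀ ⇒ L = L₀·Dx.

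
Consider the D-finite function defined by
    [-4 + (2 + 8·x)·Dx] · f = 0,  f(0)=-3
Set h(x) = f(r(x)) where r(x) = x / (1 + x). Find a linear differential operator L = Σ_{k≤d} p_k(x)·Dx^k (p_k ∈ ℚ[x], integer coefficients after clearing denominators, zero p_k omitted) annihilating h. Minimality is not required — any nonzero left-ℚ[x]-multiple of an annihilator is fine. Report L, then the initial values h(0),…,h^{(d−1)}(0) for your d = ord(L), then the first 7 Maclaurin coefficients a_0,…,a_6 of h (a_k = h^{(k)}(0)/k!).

f: a_k = -3, -6, 6, -12, 30, -84, 252, …
Substitute x→r, Dx→(1/r')Dx; clear ⇒ L₀.
L = -2 + (1 + 6·x + 5·x^2)·Dx  (order 1).
h: a_k = -3, -6, 12, -30, 90, -306, 1128, …
ICs: h(0) = -3.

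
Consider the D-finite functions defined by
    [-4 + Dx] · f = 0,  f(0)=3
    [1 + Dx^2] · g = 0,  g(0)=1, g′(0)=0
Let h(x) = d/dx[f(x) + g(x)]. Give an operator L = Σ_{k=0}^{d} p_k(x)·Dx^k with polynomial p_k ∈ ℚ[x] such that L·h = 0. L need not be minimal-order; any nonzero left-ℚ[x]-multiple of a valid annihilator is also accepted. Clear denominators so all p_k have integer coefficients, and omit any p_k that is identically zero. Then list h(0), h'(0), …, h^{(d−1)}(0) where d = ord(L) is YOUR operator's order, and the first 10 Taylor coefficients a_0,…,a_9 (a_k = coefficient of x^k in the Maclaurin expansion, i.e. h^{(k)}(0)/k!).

f: a_k = 3, 12, 24, 32, 32, 128/5, 256/15, 1024/105, 512/105, 2048/945, …
g: a_k = 1, 0, -1/2, 0, 1/24, 0, -1/720, 0, 1/40320, 0, …
Weyl lclm of L_f,L_g ⇒ L₀ (ord ≤ 3).
Derive L from L₀ (diff closure).
L = 4 - Dx + 4·Dx^2 - Dx^3  (order 3).
h: a_k = 12, 47, 96, 769/6, 128, 12287/120, 1024/15, 28087/720, 2048/105, 3145727/362880, …
ICs: h(0) = 12, h′(0) = 47, h′′(0) = 192.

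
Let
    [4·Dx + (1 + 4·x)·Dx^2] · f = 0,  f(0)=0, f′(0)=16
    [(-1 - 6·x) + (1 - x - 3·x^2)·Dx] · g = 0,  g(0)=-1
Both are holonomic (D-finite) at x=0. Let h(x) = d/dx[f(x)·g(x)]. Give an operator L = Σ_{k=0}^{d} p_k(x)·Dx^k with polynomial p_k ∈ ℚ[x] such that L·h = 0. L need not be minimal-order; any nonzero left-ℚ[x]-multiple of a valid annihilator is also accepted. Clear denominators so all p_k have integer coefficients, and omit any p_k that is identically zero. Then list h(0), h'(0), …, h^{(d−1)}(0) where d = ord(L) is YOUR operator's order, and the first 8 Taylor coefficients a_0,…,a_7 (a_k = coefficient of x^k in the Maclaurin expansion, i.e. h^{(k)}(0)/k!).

f: a_k = 0, 16, -32, 256/3, -256, 4096/5, -8192/3, 65536/7, …
g: a_k = -1, -1, -4, -7, -19, -40, -97, -217, …
f·g: L₀ = L_f ⊗_s L_g, ord ≤ 2·1.
h₀' ⇒ L via d/dx closure of L₀.
L = (218 + 1080·x + 2592·x^2) + (-1 + 142·x + 1224·x^2 + 2016·x^3)·Dx + (-5 - 39·x - 37·x^2 + 228·x^3 + 288·x^4)·Dx^2  (order 2).
h: a_k = -16, 32, -352, 2240/3, -14768/3, 69184/5, -1051024/15, 24928384/105, …
ICs: h(0) = -16, h′(0) = 32.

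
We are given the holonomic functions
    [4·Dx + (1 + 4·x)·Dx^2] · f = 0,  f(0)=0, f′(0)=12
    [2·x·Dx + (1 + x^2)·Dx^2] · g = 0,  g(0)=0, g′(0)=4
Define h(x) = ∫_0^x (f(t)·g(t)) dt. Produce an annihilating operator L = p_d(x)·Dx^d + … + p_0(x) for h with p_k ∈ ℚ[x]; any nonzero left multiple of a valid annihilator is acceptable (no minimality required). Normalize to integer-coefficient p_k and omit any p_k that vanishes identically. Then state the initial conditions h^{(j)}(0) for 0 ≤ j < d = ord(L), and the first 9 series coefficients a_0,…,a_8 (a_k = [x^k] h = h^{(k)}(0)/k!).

L = (144 + 896·x + 560·x^2 + 2304·x^3 + 1920·x^4 + 3328·x^5 + 256·x^7)·Dx^2 + (132 + 304·x + 2252·x^2 + 4144·x^3 + 8896·x^4 + 5952·x^5 + 8960·x^6 + 192·x^7 + 896·x^8)·Dx^3 + (72 + 376·x + 912·x^2 + 2808·x^3 + 3720·x^4 + 6288·x^5 + 3072·x^6 + 4368·x^7 + 192·x^8 + 512·x^9)·Dx^4 + (5 + 48·x + 178·x^2 + 416·x^3 + 729·x^4 + 720·x^5 + 1008·x^6 + 384·x^7 + 516·x^8 + 32·x^9 + 64·x^10)·Dx^5  (order 5).
h: a_k = 0, 0, 0, 16, -24, 48, -368/3, 5104/15, -4972/5, …
ICs: h(0) = 0, h′(0) = 0, h′′(0) = 0, h′′′(0) = 96, h′′′′(0) = -576.

f: a_k = 0, 12, -24, 64, -192, 3072/5, -2048, 49152/7, -24576, …
g: a_k = 0, 4, 0, -4/3, 0, 4/5, 0, -4/7, 0, …
f·g: L₀ = L_f ⊗_s L_g, ord ≤ 2·2.
h=∫h₀ ⇒ L = L₀·Dx.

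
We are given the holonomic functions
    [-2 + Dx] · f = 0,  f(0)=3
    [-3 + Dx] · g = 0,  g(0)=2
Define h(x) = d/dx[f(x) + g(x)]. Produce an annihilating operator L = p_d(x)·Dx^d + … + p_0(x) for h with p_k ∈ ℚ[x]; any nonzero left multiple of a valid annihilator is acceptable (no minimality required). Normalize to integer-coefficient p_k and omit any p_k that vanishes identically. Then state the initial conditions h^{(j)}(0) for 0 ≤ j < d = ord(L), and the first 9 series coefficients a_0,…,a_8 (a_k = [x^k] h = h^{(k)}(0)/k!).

f: a_k = 3, 6, 6, 4, 2, 4/5, 4/15, 8/105, 2/105, …
g: a_k = 2, 6, 9, 9, 27/4, 81/20, 81/40, 243/280, 729/2240, …
f+g: L₀ = lclm(L_f,L_g), ord ≤ 1+1.
h=h₀': d/dx-closure on L₀ ⇒ L.
L = 6 - 5·Dx + Dx^2  (order 2).
h: a_k = 12, 30, 39, 35, 97/4, 55/4, 793/120, 463/168, 6817/6720, …
ICs: h(0) = 12, h′(0) = 30.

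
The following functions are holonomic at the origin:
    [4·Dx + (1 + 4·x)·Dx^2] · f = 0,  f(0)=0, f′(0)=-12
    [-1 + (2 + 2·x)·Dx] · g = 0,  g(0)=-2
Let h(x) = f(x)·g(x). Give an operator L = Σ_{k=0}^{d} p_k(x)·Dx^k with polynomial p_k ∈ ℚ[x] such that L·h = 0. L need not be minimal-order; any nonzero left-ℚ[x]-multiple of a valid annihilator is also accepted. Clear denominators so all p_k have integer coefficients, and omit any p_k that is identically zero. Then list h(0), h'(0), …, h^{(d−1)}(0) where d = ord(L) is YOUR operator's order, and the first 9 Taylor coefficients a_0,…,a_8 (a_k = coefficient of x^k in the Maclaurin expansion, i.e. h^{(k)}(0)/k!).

L = (-5 + 4·x) + (12 + 12·x)·Dx + (4 + 24·x + 36·x^2 + 16·x^3)·Dx^2  (order 2).
h: a_k = 0, 24, -36, 101, -625/2, 81349/80, -547691/160, 52913387/4480, -372033667/8960, …
ICs: h(0) = 0, h′(0) = 24.

f: a_k = 0, -12, 24, -64, 192, -3072/5, 2048, -49152/7, 24576, …
g: a_k = -2, -1, 1/4, -1/8, 5/64, -7/128, 21/512, -33/1024, 429/16384, …
Sym-product of L_f,L_g gives L₀ (≤ ord 2).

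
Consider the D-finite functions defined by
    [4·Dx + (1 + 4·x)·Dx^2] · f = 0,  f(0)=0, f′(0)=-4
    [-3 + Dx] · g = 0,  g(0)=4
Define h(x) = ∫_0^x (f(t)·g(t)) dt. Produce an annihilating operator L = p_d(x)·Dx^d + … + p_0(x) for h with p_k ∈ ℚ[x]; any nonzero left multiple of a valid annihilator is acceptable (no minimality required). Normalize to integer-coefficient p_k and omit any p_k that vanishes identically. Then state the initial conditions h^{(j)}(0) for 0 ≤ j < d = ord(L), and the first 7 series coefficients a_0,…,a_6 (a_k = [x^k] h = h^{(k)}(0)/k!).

f: a_k = 0, -4, 8, -64/3, 64, -1024/5, 2048/3, …
g: a_k = 4, 12, 18, 18, 27/2, 81/10, 81/20, …
L₀ := L_f ⊗_s L_g (sym. prod.), ord ≤ 2.
∫: right-multiply L₀ by Dx.
L = (-3 + 36·x)·Dx + (-2 - 24·x)·Dx^2 + (1 + 4·x)·Dx^3  (order 3).
h: a_k = 0, 0, -8, -16/3, -46/3, 72/5, -863/15, …
ICs: h(0) = 0, h′(0) = 0, h′′(0) = -16.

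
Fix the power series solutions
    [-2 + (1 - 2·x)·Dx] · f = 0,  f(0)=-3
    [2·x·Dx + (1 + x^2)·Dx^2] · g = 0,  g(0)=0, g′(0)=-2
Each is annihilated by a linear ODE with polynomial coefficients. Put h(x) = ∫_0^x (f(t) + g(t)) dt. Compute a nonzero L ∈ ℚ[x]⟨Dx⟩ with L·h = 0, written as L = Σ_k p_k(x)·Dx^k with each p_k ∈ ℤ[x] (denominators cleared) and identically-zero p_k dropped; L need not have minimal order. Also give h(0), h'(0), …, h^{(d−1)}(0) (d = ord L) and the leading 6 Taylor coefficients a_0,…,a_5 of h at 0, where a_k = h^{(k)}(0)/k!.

f: a_k = -3, -6, -12, -24, -48, -96, …
g: a_k = 0, -2, 0, 2/3, 0, -2/5, …
Sum ⇒ L₀ = lclm(L_f,L_g) in ℚ(x)⟨Dx⟩.
∫: right-multiply L₀ by Dx.
L = (-4 + 32·x + 12·x^2)·Dx^2 + (13 - 4·x + 25·x^2 + 12·x^3)·Dx^3 + (-2 + 3·x + 3·x^3 + 2·x^4)·Dx^4  (order 4).
h: a_k = 0, -3, -4, -4, -35/6, -48/5, …
ICs: h(0) = 0, h′(0) = -3, h′′(0) = -8, h′′′(0) = -24.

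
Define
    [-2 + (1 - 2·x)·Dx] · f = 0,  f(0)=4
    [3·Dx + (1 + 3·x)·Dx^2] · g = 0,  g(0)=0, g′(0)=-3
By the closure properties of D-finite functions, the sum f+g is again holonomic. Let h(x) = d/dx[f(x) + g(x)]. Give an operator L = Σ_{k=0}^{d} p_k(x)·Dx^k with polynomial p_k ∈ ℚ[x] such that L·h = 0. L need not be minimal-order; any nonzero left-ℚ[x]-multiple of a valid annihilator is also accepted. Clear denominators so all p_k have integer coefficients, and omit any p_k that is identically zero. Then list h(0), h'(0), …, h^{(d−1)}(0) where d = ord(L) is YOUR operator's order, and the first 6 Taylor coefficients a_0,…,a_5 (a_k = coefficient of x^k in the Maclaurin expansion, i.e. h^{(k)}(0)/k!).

L = (144 + 72·x) + (6 + 216·x + 144·x^2)·Dx + (-7 - 13·x + 36·x^2 + 36·x^3)·Dx^2  (order 2).
h: a_k = 5, 41, 69, 337, 397, 2265, …
ICs: h(0) = 5, h′(0) = 41.

f: a_k = 4, 8, 16, 32, 64, 128, …
g: a_k = 0, -3, 9/2, -9, 81/4, -243/5, …
h₀=f+g: left-lcm gives L₀, ord ≤ 3.
h₀' ⇒ L via d/dx closure of L₀.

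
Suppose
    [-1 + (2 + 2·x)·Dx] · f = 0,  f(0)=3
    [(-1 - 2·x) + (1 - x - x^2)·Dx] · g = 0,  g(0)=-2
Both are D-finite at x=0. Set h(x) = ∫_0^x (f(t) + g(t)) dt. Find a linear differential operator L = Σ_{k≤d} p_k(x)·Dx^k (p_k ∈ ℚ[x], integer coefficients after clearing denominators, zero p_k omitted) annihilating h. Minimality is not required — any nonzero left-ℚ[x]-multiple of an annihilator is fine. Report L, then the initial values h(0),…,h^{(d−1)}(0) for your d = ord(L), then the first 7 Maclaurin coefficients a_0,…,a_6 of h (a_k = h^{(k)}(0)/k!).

f: a_k = 3, 3/2, -3/8, 3/16, -15/128, 21/256, -63/1024, …
g: a_k = -2, -2, -4, -6, -10, -16, -26, …
h₀=f+g: left-lcm gives L₀, ord ≤ 2.
∫: right-multiply L₀ by Dx.
L = (9 + 21·x + 21·x^2 + 10·x^3)·Dx + (-17 - 54·x - 87·x^2 - 74·x^3 - 25·x^4)·Dx^2 + (2 + 14·x + 6·x^2 - 30·x^3 - 34·x^4 - 10·x^5)·Dx^3  (order 3).
h: a_k = 0, 1, -1/4, -35/24, -93/64, -259/128, -4075/1536, …
ICs: h(0) = 0, h′(0) = 1, h′′(0) = -1/2.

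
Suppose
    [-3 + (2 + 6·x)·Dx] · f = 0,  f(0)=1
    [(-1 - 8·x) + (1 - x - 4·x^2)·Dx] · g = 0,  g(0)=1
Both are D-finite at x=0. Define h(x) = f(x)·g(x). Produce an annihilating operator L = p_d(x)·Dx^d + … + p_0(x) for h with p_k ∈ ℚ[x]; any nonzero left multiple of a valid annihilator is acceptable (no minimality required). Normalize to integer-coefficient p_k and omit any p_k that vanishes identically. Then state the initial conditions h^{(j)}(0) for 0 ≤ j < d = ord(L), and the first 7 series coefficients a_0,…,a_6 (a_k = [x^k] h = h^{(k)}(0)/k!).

L = (5 + 19·x + 36·x^2) + (-2 - 4·x + 14·x^2 + 24·x^3)·Dx  (order 1).
h: a_k = 1, 5/2, 43/8, 273/16, 4531/128, 28235/256, 242623/1024, …
ICs: h(0) = 1.

f: a_k = 1, 3/2, -9/8, 27/16, -405/128, 1701/256, -15309/1024, …
g: a_k = 1, 1, 5, 9, 29, 65, 181, …
L₀ := L_f ⊗_s L_g (sym. prod.), ord ≤ 1.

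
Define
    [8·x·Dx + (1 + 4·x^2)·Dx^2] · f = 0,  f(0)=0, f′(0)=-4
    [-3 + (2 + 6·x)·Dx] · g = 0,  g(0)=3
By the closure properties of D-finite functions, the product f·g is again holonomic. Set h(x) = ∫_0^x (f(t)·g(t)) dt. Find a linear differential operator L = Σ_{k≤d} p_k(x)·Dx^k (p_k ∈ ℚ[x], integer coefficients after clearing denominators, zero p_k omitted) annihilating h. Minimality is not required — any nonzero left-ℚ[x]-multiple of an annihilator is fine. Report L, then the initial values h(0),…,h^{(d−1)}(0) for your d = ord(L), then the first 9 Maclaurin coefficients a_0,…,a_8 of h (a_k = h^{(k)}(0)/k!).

f: a_k = 0, -4, 0, 16/3, 0, -64/5, 0, 256/7, 0, …
g: a_k = 3, 9/2, -27/8, 81/16, -1215/128, 5103/256, -45927/1024, 216513/2048, -8444007/32768, …
L₀ := L_f ⊗_s L_g (sym. prod.), ord ≤ 2.
Integrate: L := L₀·Dx.
L = (27 - 48·x - 36·x^2)·Dx + (-12 - 4·x + 144·x^2 + 144·x^3)·Dx^2 + (4 + 24·x + 52·x^2 + 96·x^3 + 144·x^4)·Dx^3  (order 3).
h: a_k = 0, 0, -6, -6, 59/8, 3/4, -983/320, -35307/2240, 2523957/71680, …
ICs: h(0) = 0, h′(0) = 0, h′′(0) = -12.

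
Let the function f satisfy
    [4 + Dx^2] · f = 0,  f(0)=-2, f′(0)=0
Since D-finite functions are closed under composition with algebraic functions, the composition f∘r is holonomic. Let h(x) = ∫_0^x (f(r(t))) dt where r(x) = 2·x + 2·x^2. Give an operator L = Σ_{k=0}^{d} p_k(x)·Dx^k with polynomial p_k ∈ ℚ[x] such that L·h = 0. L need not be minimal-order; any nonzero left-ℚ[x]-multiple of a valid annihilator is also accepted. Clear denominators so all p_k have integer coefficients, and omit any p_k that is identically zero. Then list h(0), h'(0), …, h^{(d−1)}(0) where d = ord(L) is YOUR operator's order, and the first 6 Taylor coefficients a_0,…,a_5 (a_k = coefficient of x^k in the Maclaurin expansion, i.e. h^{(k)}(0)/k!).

f: a_k = -2, 0, 4, 0, -4/3, 0, …
h₀=f(r): pull back L_f along r ⇒ L₀.
h=∫₀ˣh₀: take L = L₀·Dx.
L = (16 + 96·x + 192·x^2 + 128·x^3)·Dx - 2·Dx^2 + (1 + 2·x)·Dx^3  (order 3).
h: a_k = 0, -2, 0, 16/3, 8, -16/15, …
ICs: h(0) = 0, h′(0) = -2, h′′(0) = 0.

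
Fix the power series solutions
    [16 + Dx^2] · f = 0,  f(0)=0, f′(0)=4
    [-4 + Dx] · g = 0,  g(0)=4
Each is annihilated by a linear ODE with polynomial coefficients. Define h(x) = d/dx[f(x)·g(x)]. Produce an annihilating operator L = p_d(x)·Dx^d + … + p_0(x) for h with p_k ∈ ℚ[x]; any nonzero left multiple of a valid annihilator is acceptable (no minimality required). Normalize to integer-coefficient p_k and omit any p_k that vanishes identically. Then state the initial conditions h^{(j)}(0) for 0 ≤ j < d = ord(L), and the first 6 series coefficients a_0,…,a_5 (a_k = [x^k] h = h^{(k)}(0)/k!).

L = 32 - 8·Dx + Dx^2  (order 2).
h: a_k = 16, 128, 256, 0, -2048/3, -16384/15, …
ICs: h(0) = 16, h′(0) = 128.

f: a_k = 0, 4, 0, -32/3, 0, 128/15, …
g: a_k = 4, 16, 32, 128/3, 128/3, 512/15, …
h₀=f·g: eliminate ⇒ L₀, order ≤ 2·1.
Derive L from L₀ (diff closure).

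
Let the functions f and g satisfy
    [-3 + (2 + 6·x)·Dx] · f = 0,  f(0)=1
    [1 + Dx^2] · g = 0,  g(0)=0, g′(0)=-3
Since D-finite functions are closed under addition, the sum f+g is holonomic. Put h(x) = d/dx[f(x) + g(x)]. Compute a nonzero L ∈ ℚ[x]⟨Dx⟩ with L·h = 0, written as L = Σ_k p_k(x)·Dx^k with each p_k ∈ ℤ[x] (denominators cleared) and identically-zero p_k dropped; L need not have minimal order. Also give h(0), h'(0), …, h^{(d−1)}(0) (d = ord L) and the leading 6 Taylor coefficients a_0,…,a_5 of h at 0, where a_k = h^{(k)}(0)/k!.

L = (-417 - 72·x - 108·x^2) + (-62 - 234·x - 216·x^2 - 216·x^3)·Dx + (-417 - 72·x - 108·x^2)·Dx^2 + (-62 - 234·x - 216·x^2 - 216·x^3)·Dx^3  (order 3).
h: a_k = -3/2, -9/4, 105/16, -405/32, 8473/256, -45927/512, …
ICs: h(0) = -3/2, h′(0) = -9/4, h′′(0) = 105/8.

f: a_k = 1, 3/2, -9/8, 27/16, -405/128, 1701/256, …
g: a_k = 0, -3, 0, 1/2, 0, -1/40, …
h₀=f+g: left-lcm gives L₀, ord ≤ 3.
Differentiate: ansatz ord ≤ ord L₀ ⇒ L.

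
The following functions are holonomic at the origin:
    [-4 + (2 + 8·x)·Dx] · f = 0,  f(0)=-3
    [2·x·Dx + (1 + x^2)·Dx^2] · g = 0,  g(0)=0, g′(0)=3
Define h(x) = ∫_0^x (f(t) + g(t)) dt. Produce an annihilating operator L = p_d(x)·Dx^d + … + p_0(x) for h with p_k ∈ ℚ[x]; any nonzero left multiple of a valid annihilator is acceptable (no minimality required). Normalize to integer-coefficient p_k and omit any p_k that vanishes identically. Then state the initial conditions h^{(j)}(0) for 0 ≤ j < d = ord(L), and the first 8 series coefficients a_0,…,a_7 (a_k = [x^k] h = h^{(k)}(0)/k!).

f: a_k = -3, -6, 6, -12, 30, -84, 252, -792, …
g: a_k = 0, 3, 0, -1, 0, 3/5, 0, -3/7, …
Weyl lclm of L_f,L_g ⇒ L₀ (ord ≤ 3).
h=∫h₀ ⇒ L = L₀·Dx.
L = (-2 - 20·x + 6·x^2 + 12·x^3)·Dx^2 + (-7 - 8·x - 25·x^2 + 24·x^3 + 42·x^4)·Dx^3 + (-1 - 3·x + 6·x^2 + 9·x^3 + 7·x^4 + 12·x^5)·Dx^4  (order 4).
h: a_k = 0, -3, -3/2, 2, -13/4, 6, -139/10, 36, …
ICs: h(0) = 0, h′(0) = -3, h′′(0) = -3, h′′′(0) = 12.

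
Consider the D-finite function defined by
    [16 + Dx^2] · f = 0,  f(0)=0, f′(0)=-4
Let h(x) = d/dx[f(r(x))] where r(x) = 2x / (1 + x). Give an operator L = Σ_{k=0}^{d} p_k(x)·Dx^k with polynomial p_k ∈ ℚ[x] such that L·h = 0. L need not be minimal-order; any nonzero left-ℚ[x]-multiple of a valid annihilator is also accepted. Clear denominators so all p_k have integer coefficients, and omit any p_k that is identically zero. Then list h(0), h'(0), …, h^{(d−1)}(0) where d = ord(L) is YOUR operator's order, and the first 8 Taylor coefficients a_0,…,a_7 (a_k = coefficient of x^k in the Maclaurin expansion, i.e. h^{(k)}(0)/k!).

f: a_k = 0, -4, 0, 32/3, 0, -128/15, 0, 1024/315, …
L₀ from L_f via x↦r, Dx↦r'^{-1}Dx.
h=h₀': d/dx-closure on L₀ ⇒ L.
L = (70 + 12·x + 6·x^2) + (6 + 18·x + 18·x^2 + 6·x^3)·Dx + (1 + 4·x + 6·x^2 + 4·x^3 + x^4)·Dx^2  (order 2).
h: a_k = -8, 16, 232, -992, 3464/3, 3120, -758488/45, 1749824/45, …
ICs: h(0) = -8, h′(0) = 16.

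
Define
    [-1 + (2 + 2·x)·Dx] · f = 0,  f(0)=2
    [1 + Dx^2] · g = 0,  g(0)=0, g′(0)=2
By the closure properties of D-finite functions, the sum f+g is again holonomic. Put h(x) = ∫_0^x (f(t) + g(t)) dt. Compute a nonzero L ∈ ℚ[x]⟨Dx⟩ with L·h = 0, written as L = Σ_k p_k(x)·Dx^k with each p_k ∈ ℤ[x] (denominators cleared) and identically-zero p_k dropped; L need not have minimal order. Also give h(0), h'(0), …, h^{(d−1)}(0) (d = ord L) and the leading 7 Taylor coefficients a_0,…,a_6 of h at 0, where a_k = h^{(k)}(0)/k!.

f: a_k = 2, 1, -1/4, 1/8, -5/64, 7/128, -21/512, …
g: a_k = 0, 2, 0, -1/3, 0, 1/60, 0, …
f+g: L₀ = lclm(L_f,L_g), ord ≤ 1+2.
Integrate: L := L₀·Dx.
L = (-7 - 8·x - 4·x^2)·Dx + (6 + 22·x + 24·x^2 + 8·x^3)·Dx^2 + (-7 - 8·x - 4·x^2)·Dx^3 + (6 + 22·x + 24·x^2 + 8·x^3)·Dx^4  (order 4).
h: a_k = 0, 2, 3/2, -1/12, -5/96, -1/64, 137/11520, …
ICs: h(0) = 0, h′(0) = 2, h′′(0) = 3, h′′′(0) = -1/2.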